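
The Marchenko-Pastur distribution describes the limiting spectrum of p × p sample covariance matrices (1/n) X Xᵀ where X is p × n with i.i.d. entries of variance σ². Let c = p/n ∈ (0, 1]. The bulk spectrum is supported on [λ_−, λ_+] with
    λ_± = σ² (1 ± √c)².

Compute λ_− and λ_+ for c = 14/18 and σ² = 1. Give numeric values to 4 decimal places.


c = 14/18 = 0.777778; √c = 0.881917.
λ_− = σ² (1 − √c)² = 1 · (1 − 0.881917)² = 1 · (0.118083)² = 0.013944.
λ_+ = σ² (1 + √c)² = 1 · (1 + 0.881917)² = 1 · (1.881917)² = 3.541612.

Rounded to 4 decimal places: λ_− ≈ 0.0139, λ_+ ≈ 3.5416.


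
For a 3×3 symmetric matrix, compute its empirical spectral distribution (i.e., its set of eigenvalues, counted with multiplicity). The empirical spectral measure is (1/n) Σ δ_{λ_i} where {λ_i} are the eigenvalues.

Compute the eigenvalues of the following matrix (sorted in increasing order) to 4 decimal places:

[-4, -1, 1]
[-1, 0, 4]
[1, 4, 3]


Since M is real symmetric, all three eigenvalues are real; they are the roots of det(λI − M) = λ³ − (tr M) λ² + s λ − det M, where s is the sum of the principal 2×2 minors.
tr M = -4 + 0 + 3 = -1.
s = ((-4)·0 − (-1)²) + ((-4)·3 − 1²) + (0·3 − 4²) = -1 + (-13) + (-16) = -30.
det M (expand along row 1) = (-4)·(-16) − (-1)·(-7) + 1·(-4) = 53.
Characteristic polynomial: λ³ + λ² − 30λ − 53 = 0.
Substitute λ = y + (tr M)/3 = y − 0.333333 to remove the quadratic term: y³ + p·y + q = 0 with p = s − (tr M)²/3 = -30.333333 and q = −2(tr M)³/27 + (tr M)·s/3 − det M = -42.925926.
Three real roots ⇒ use the trigonometric (Viète) form: r = 2√(−p/3) = 6.359595, φ = arccos(3q/(p·r)) = arccos(0.667562) = 0.839867 rad.
y_k = r·cos(φ/3 − 2πk/3) for k = 0, 1, 2 gives y = 6.112001, -1.534186, -4.577815.
λ_k = y_k − 0.333333 gives λ = 5.7787, -1.8675, -4.9111 (check: the sum is -1.0000 = tr M).

Eigenvalues sorted in increasing order: [-4.9111, -1.8675, 5.7787].


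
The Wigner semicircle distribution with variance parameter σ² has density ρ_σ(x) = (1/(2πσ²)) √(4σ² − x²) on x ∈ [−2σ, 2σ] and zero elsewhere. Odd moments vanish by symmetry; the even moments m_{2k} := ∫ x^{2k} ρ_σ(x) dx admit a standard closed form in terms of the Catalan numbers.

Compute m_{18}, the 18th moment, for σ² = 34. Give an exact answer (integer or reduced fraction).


By the scaled semicircle moment identity, m_{2k} = σ^{2k} · C_k with k = 9.
C_9 = (1/(k+1)) · C(2k, k) = (1/10) · C(18, 9) = (1/10) · 48620 = 4862.
σ^{2k} = (σ²)^k = (34)^9 = 60716992766464.

Therefore m_{18} = σ^{18} · C_9 = 60716992766464 · 4862 = 295206018830547968.


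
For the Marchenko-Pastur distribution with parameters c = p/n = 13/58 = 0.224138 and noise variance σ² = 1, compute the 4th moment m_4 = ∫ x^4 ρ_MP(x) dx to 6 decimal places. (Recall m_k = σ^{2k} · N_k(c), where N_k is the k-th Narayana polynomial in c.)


E[X⁴] = σ⁸ (1 + 6c + 6c² + c³) (fourth MP moment). With σ² = 1 (so σ⁸ = 1) and c = 13/58 = 0.224138: E[X⁴] = 1 · (1 + 6·0.224138 + 6·(0.224138)² + (0.224138)³) = 1 · 2.657515.

So E[X^4] = 2.657515.


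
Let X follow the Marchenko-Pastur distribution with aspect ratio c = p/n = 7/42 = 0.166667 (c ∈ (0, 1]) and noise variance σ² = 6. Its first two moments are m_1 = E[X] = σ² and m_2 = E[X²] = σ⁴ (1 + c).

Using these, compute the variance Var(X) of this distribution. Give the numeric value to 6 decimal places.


m_1 = E[X] = σ² = 6, so m_1² = 36.
m_2 = E[X²] = σ⁴ (1 + c) = 36 · (1 + 0.166667) = 36 · 1.166667 = 42.000000.
(Note m_2 − m_1² simplifies to c · σ⁴ = 0.166667 · 36.)

Var(X) = m_2 − m_1² = 42.000000 − 36 = 6.000000.


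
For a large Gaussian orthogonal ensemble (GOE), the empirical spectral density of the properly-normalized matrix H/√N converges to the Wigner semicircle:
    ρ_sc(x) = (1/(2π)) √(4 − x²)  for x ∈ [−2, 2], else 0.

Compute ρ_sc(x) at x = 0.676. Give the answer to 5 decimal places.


ρ_sc(x) = (1/(2π)) √(4 − x²). With x = 0.676:
  4 − x² = 4 − (0.676)² = 4 − 0.456976 = 3.543024.
  √(4 − x²) = 1.882292.
  1/(2π) = 0.159155.
  ρ_sc(0.676) = 0.159155 · 1.882292 = 0.299576.

Rounded to 5 decimal places: ρ_sc(0.676) ≈ 0.29958.


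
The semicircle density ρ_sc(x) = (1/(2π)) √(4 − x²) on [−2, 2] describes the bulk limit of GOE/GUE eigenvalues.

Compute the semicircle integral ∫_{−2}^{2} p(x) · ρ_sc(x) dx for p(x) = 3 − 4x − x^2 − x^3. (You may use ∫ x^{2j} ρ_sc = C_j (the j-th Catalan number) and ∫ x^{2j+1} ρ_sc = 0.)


Write p(x) = Σ a_i x^i, split into monomials and integrate each against ρ_sc separately.
Using ∫ x^{2j} ρ_sc = C_j = (1/(j+1)) C(2j, j) (Catalan numbers) and ∫ x^{2j+1} ρ_sc = 0 (odd monomials vanish by symmetry):
  i = 0 (even): a_0 · C_{0} = 3 · 1 = 3
  i = 1 (odd): ∫ x^1 ρ_sc = 0 (vanishes)
  i = 2 (even): a_2 · C_{1} = -1 · 1 = -1
  i = 3 (odd): ∫ x^3 ρ_sc = 0 (vanishes)

Summing the contributions: ∫_{−2}^{2} p(x) ρ_sc(x) dx = 3 + (-1) = 2.


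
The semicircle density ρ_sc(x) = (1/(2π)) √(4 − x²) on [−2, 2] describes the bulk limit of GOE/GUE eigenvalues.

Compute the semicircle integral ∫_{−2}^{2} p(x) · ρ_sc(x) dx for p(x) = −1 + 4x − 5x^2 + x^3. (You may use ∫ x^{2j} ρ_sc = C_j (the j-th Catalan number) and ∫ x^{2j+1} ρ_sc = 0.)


Write p(x) = Σ a_i x^i, split into monomials and integrate each against ρ_sc separately.
Using ∫ x^{2j} ρ_sc = C_j = (1/(j+1)) C(2j, j) (Catalan numbers) and ∫ x^{2j+1} ρ_sc = 0 (odd monomials vanish by symmetry):
  i = 0 (even): a_0 · C_{0} = -1 · 1 = -1
  i = 1 (odd): ∫ x^1 ρ_sc = 0 (vanishes)
  i = 2 (even): a_2 · C_{1} = -5 · 1 = -5
  i = 3 (odd): ∫ x^3 ρ_sc = 0 (vanishes)

Summing the contributions: ∫_{−2}^{2} p(x) ρ_sc(x) dx = (-1) + (-5) = -6.


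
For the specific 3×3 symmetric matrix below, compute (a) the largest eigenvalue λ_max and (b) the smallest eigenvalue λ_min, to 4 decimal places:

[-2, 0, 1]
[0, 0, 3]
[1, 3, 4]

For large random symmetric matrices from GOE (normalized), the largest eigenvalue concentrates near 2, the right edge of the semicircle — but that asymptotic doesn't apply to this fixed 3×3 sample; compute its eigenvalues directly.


Since M is real symmetric, all three eigenvalues are real; they are the roots of det(λI − M) = λ³ − (tr M) λ² + s λ − det M, where s is the sum of the principal 2×2 minors.
tr M = -2 + 0 + 4 = 2.
s = ((-2)·0 − 0²) + ((-2)·4 − 1²) + (0·4 − 3²) = 0 + (-9) + (-9) = -18.
det M (expand along row 1) = (-2)·(-9) − 0·(-3) + 1·0 = 18.
Characteristic polynomial: λ³ − 2λ² − 18λ − 18 = 0.
Substitute λ = y + (tr M)/3 = y + 0.666667 to remove the quadratic term: y³ + p·y + q = 0 with p = s − (tr M)²/3 = -19.333333 and q = −2(tr M)³/27 + (tr M)·s/3 − det M = -30.592593.
Three real roots ⇒ use the trigonometric (Viète) form: r = 2√(−p/3) = 5.077182, φ = arccos(3q/(p·r)) = arccos(0.934992) = 0.362559 rad.
y_k = r·cos(φ/3 − 2πk/3) for k = 0, 1, 2 gives y = 5.040150, -1.989981, -3.050169.
λ_k = y_k + 0.666667 gives λ = 5.7068, -1.3233, -2.3835 (check: the sum is 2.0000 = tr M).

Hence λ_max = 5.7068 and λ_min = -2.3835.


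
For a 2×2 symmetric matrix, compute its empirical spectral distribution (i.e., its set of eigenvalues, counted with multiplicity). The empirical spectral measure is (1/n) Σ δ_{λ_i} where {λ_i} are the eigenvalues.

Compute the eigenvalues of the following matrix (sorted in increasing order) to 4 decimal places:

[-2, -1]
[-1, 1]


Since M is real symmetric, both eigenvalues are real; they are the roots of det(λI − M) = λ² − (tr M) λ + det M.
tr M = -2 + 1 = -1.
det M = (-2)·1 − (-1)² = -2 − 1 = -3.
Characteristic polynomial: λ² + λ − 3 = 0.
Discriminant Δ = (tr M)² − 4·det M = 1 − (-12) = 13; √Δ = 3.605551.
λ = (tr M ± √Δ)/2 = (-1 ± 3.605551)/2, giving (tr M − √Δ)/2 = -2.3028 and (tr M + √Δ)/2 = 1.3028.

Eigenvalues sorted in increasing order: [-2.3028, 1.3028].


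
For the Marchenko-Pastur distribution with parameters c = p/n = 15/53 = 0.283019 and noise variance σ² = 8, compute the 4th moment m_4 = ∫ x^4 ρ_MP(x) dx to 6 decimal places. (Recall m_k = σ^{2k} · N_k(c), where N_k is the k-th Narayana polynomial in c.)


E[X⁴] = σ⁸ (1 + 6c + 6c² + c³) (fourth MP moment). With σ² = 8 (so σ⁸ = 4096) and c = 15/53 = 0.283019: E[X⁴] = 4096 · (1 + 6·0.283019 + 6·(0.283019)² + (0.283019)³) = 4096 · 3.201381.

So E[X^4] = 13112.856600.


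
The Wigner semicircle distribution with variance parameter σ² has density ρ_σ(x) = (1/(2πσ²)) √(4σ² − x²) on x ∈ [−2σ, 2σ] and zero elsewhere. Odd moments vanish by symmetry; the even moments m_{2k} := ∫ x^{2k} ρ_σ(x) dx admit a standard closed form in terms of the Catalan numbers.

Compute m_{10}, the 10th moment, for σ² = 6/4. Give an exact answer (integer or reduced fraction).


By the scaled semicircle moment identity, m_{2k} = σ^{2k} · C_k with k = 5.
C_5 = (1/(k+1)) · C(2k, k) = (1/6) · C(10, 5) = (1/6) · 252 = 42.
σ^{2k} = (σ²)^k = (6/4)^5 = 243/32.

Therefore m_{10} = σ^{10} · C_5 = (243/32) · 42 = 5103/16.


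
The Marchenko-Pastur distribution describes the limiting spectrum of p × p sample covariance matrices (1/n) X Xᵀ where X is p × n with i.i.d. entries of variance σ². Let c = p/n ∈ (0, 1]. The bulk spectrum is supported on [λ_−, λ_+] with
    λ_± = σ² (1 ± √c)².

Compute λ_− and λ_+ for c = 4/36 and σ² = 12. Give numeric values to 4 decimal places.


c = 4/36 = 0.111111; √c = 0.333333.
λ_− = σ² (1 − √c)² = 12 · (1 − 0.333333)² = 12 · (0.666667)² = 5.333333.
λ_+ = σ² (1 + √c)² = 12 · (1 + 0.333333)² = 12 · (1.333333)² = 21.333333.

Rounded to 4 decimal places: λ_− ≈ 5.3333, λ_+ ≈ 21.3333.


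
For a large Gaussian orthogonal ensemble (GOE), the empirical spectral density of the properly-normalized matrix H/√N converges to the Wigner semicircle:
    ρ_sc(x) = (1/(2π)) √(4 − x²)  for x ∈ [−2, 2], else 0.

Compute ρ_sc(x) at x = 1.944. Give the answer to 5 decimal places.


ρ_sc(x) = (1/(2π)) √(4 − x²). With x = 1.944:
  4 − x² = 4 − (1.944)² = 4 − 3.779136 = 0.220864.
  √(4 − x²) = 0.469962.
  1/(2π) = 0.159155.
  ρ_sc(1.944) = 0.159155 · 0.469962 = 0.074797.

Rounded to 5 decimal places: ρ_sc(1.944) ≈ 0.07480.


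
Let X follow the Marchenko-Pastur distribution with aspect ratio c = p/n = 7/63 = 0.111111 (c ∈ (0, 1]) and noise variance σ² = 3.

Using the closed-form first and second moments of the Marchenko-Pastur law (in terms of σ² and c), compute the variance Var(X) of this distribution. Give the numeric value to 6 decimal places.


Recall the MP moments m_1 = E[X] = σ² and m_2 = E[X²] = σ⁴ (1 + c).
m_1 = E[X] = σ² = 3, so m_1² = 9.
m_2 = E[X²] = σ⁴ (1 + c) = 9 · (1 + 0.111111) = 9 · 1.111111 = 10.000000.
(Note m_2 − m_1² simplifies to c · σ⁴ = 0.111111 · 9.)

Var(X) = m_2 − m_1² = 10.000000 − 9 = 1.000000.


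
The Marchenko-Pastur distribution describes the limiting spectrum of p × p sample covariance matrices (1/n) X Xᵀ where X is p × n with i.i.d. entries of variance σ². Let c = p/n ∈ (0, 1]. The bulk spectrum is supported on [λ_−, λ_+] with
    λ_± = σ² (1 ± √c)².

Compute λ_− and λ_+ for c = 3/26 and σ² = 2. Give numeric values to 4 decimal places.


c = 3/26 = 0.115385; √c = 0.339683.
λ_− = σ² (1 − √c)² = 2 · (1 − 0.339683)² = 2 · (0.660317)² = 0.872037.
λ_+ = σ² (1 + √c)² = 2 · (1 + 0.339683)² = 2 · (1.339683)² = 3.589502.

Rounded to 4 decimal places: λ_− ≈ 0.8720, λ_+ ≈ 3.5895.


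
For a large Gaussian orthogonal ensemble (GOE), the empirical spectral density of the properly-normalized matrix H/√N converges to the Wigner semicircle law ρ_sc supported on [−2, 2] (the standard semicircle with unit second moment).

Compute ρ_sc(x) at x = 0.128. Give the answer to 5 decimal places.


ρ_sc(x) = (1/(2π)) √(4 − x²). With x = 0.128:
  4 − x² = 4 − (0.128)² = 4 − 0.016384 = 3.983616.
  √(4 − x²) = 1.995900.
  1/(2π) = 0.159155.
  ρ_sc(0.128) = 0.159155 · 1.995900 = 0.317657.

Rounded to 5 decimal places: ρ_sc(0.128) ≈ 0.31766.


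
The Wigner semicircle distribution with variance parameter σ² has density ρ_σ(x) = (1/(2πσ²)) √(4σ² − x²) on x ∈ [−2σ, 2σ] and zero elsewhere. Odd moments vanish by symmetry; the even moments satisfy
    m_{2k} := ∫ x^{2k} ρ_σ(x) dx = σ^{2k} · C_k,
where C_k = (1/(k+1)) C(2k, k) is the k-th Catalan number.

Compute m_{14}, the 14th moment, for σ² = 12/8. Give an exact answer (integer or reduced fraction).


By the scaled semicircle moment identity, m_{2k} = σ^{2k} · C_k with k = 7.
C_7 = (1/(k+1)) · C(2k, k) = (1/8) · C(14, 7) = (1/8) · 3432 = 429.
σ^{2k} = (σ²)^k = (12/8)^7 = 2187/128.

Therefore m_{14} = σ^{14} · C_7 = (2187/128) · 429 = 938223/128.


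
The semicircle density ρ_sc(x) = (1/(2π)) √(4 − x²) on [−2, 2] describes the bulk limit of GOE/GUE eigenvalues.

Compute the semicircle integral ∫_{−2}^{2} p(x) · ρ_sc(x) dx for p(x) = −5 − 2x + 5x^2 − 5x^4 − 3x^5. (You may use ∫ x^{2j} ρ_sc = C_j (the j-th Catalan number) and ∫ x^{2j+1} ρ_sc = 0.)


Write p(x) = Σ a_i x^i, split into monomials and integrate each against ρ_sc separately.
Using ∫ x^{2j} ρ_sc = C_j = (1/(j+1)) C(2j, j) (Catalan numbers) and ∫ x^{2j+1} ρ_sc = 0 (odd monomials vanish by symmetry):
  i = 0 (even): a_0 · C_{0} = -5 · 1 = -5
  i = 1 (odd): ∫ x^1 ρ_sc = 0 (vanishes)
  i = 2 (even): a_2 · C_{1} = 5 · 1 = 5
  i = 4 (even): a_4 · C_{2} = -5 · 2 = -10
  i = 5 (odd): ∫ x^5 ρ_sc = 0 (vanishes)

Summing the contributions: ∫_{−2}^{2} p(x) ρ_sc(x) dx = (-5) + 5 + (-10) = -10.


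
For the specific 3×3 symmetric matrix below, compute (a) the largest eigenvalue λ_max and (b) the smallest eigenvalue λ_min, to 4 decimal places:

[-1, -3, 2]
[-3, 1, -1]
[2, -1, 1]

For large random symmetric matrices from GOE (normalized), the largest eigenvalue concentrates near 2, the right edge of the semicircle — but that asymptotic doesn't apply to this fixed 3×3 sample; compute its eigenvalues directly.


Since M is real symmetric, all three eigenvalues are real; they are the roots of det(λI − M) = λ³ − (tr M) λ² + s λ − det M, where s is the sum of the principal 2×2 minors.
tr M = -1 + 1 + 1 = 1.
s = ((-1)·1 − (-3)²) + ((-1)·1 − 2²) + (1·1 − (-1)²) = -10 + (-5) + 0 = -15.
det M (expand along row 1) = (-1)·0 − (-3)·(-1) + 2·1 = -1.
Characteristic polynomial: λ³ − λ² − 15λ + 1 = 0.
Substitute λ = y + (tr M)/3 = y + 0.333333 to remove the quadratic term: y³ + p·y + q = 0 with p = s − (tr M)²/3 = -15.333333 and q = −2(tr M)³/27 + (tr M)·s/3 − det M = -4.074074.
Three real roots ⇒ use the trigonometric (Viète) form: r = 2√(−p/3) = 4.521553, φ = arccos(3q/(p·r)) = arccos(0.176289) = 1.393581 rad.
y_k = r·cos(φ/3 − 2πk/3) for k = 0, 1, 2 gives y = 4.042421, -0.266941, -3.775480.
λ_k = y_k + 0.333333 gives λ = 4.3758, 0.0664, -3.4421 (check: the sum is 1.0000 = tr M).

Hence λ_max = 4.3758 and λ_min = -3.4421.


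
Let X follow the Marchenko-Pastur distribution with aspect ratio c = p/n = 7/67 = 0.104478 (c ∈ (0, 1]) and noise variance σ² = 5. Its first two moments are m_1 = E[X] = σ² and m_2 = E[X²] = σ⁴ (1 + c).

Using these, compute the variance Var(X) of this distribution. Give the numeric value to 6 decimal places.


m_1 = E[X] = σ² = 5, so m_1² = 25.
m_2 = E[X²] = σ⁴ (1 + c) = 25 · (1 + 0.104478) = 25 · 1.104478 = 27.611940.
(Note m_2 − m_1² simplifies to c · σ⁴ = 0.104478 · 25.)

Var(X) = m_2 − m_1² = 27.611940 − 25 = 2.611940.


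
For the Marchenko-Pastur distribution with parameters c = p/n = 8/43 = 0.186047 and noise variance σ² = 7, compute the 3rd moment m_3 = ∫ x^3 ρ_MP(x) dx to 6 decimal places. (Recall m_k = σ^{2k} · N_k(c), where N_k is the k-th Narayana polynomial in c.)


E[X³] = σ⁶ (1 + 3c + c²) (third MP moment). With σ² = 7 (so σ⁶ = 343) and c = 8/43 = 0.186047: E[X³] = 343 · (1 + 3·0.186047 + (0.186047)²) = 343 · 1.592753.

So E[X^3] = 546.314224.


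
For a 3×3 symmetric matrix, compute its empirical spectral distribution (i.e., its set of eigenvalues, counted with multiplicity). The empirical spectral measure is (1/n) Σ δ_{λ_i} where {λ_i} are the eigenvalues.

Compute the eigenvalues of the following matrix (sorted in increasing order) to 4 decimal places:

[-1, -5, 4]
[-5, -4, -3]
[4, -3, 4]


Since M is real symmetric, all three eigenvalues are real; they are the roots of det(λI − M) = λ³ − (tr M) λ² + s λ − det M, where s is the sum of the principal 2×2 minors.
tr M = -1 + (-4) + 4 = -1.
s = ((-1)·(-4) − (-5)²) + ((-1)·4 − 4²) + ((-4)·4 − (-3)²) = -21 + (-20) + (-25) = -66.
det M (expand along row 1) = (-1)·(-25) − (-5)·(-8) + 4·31 = 109.
Characteristic polynomial: λ³ + λ² − 66λ − 109 = 0.
Substitute λ = y + (tr M)/3 = y − 0.333333 to remove the quadratic term: y³ + p·y + q = 0 with p = s − (tr M)²/3 = -66.333333 and q = −2(tr M)³/27 + (tr M)·s/3 − det M = -86.925926.
Three real roots ⇒ use the trigonometric (Viète) form: r = 2√(−p/3) = 9.404491, φ = arccos(3q/(p·r)) = arccos(0.418026) = 1.139525 rad.
y_k = r·cos(φ/3 − 2πk/3) for k = 0, 1, 2 gives y = 8.734170, -1.347311, -7.386859.
λ_k = y_k − 0.333333 gives λ = 8.4008, -1.6806, -7.7202 (check: the sum is -1.0000 = tr M).

Eigenvalues sorted in increasing order: [-7.7202, -1.6806, 8.4008].


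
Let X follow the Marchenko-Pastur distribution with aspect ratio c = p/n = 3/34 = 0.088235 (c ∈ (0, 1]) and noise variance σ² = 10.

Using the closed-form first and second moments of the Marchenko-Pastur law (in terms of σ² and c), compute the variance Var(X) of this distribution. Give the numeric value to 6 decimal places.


Recall the MP moments m_1 = E[X] = σ² and m_2 = E[X²] = σ⁴ (1 + c).
m_1 = E[X] = σ² = 10, so m_1² = 100.
m_2 = E[X²] = σ⁴ (1 + c) = 100 · (1 + 0.088235) = 100 · 1.088235 = 108.823529.
(Note m_2 − m_1² simplifies to c · σ⁴ = 0.088235 · 100.)

Var(X) = m_2 − m_1² = 108.823529 − 100 = 8.823529.


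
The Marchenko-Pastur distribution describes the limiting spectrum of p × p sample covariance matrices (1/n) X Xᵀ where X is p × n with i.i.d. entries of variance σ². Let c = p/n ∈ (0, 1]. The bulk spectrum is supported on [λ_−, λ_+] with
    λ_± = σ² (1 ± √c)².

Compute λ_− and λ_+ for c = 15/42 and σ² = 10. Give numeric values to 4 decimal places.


c = 15/42 = 0.357143; √c = 0.597614.
λ_− = σ² (1 − √c)² = 10 · (1 − 0.597614)² = 10 · (0.402386)² = 1.619142.
λ_+ = σ² (1 + √c)² = 10 · (1 + 0.597614)² = 10 · (1.597614)² = 25.523715.

Rounded to 4 decimal places: λ_− ≈ 1.6191, λ_+ ≈ 25.5237.


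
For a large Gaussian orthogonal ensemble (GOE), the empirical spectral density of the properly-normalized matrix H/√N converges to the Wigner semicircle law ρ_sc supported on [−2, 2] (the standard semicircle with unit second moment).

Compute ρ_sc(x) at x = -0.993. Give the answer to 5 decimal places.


ρ_sc(x) = (1/(2π)) √(4 − x²). With x = -0.993:
  4 − x² = 4 − (-0.993)² = 4 − 0.986049 = 3.013951.
  √(4 − x²) = 1.736073.
  1/(2π) = 0.159155.
  ρ_sc(-0.993) = 0.159155 · 1.736073 = 0.276305.

Rounded to 5 decimal places: ρ_sc(-0.993) ≈ 0.27630.


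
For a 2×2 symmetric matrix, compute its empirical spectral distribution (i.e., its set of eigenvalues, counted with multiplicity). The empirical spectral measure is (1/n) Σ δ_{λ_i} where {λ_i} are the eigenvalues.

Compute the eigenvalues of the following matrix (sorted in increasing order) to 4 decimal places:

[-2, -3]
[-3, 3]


Since M is real symmetric, both eigenvalues are real; they are the roots of det(λI − M) = λ² − (tr M) λ + det M.
tr M = -2 + 3 = 1.
det M = (-2)·3 − (-3)² = -6 − 9 = -15.
Characteristic polynomial: λ² − λ − 15 = 0.
Discriminant Δ = (tr M)² − 4·det M = 1 − (-60) = 61; √Δ = 7.810250.
λ = (tr M ± √Δ)/2 = (1 ± 7.810250)/2, giving (tr M − √Δ)/2 = -3.4051 and (tr M + √Δ)/2 = 4.4051.

Eigenvalues sorted in increasing order: [-3.4051, 4.4051].


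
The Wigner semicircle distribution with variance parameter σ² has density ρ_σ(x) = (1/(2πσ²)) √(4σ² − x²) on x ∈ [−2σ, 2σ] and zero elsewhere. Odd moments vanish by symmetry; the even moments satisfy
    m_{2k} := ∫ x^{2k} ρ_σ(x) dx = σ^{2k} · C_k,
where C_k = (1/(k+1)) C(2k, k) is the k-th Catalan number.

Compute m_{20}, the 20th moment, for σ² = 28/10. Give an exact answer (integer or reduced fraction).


By the scaled semicircle moment identity, m_{2k} = σ^{2k} · C_k with k = 10.
C_10 = (1/(k+1)) · C(2k, k) = (1/11) · C(20, 10) = (1/11) · 184756 = 16796.
σ^{2k} = (σ²)^k = (28/10)^10 = 289254654976/9765625.

Therefore m_{20} = σ^{20} · C_10 = (289254654976/9765625) · 16796 = 4858321184976896/9765625.


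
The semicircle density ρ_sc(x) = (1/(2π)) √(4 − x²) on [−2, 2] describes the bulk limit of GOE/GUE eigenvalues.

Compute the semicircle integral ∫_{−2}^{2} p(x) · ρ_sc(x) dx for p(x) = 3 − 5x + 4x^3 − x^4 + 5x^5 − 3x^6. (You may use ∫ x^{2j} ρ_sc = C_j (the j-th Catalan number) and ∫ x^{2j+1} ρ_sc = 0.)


Write p(x) = Σ a_i x^i, split into monomials and integrate each against ρ_sc separately.
Using ∫ x^{2j} ρ_sc = C_j = (1/(j+1)) C(2j, j) (Catalan numbers) and ∫ x^{2j+1} ρ_sc = 0 (odd monomials vanish by symmetry):
  i = 0 (even): a_0 · C_{0} = 3 · 1 = 3
  i = 1 (odd): ∫ x^1 ρ_sc = 0 (vanishes)
  i = 3 (odd): ∫ x^3 ρ_sc = 0 (vanishes)
  i = 4 (even): a_4 · C_{2} = -1 · 2 = -2
  i = 5 (odd): ∫ x^5 ρ_sc = 0 (vanishes)
  i = 6 (even): a_6 · C_{3} = -3 · 5 = -15

Summing the contributions: ∫_{−2}^{2} p(x) ρ_sc(x) dx = 3 + (-2) + (-15) = -14.


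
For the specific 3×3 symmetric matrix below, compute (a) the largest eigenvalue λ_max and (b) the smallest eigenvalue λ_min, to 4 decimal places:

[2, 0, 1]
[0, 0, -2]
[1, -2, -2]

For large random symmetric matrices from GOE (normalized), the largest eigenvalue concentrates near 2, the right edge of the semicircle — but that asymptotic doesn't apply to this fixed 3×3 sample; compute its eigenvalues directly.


Since M is real symmetric, all three eigenvalues are real; they are the roots of det(λI − M) = λ³ − (tr M) λ² + s λ − det M, where s is the sum of the principal 2×2 minors.
tr M = 2 + 0 + (-2) = 0.
s = (2·0 − 0²) + (2·(-2) − 1²) + (0·(-2) − (-2)²) = 0 + (-5) + (-4) = -9.
det M (expand along row 1) = 2·(-4) − 0·2 + 1·0 = -8.
Characteristic polynomial: λ³ − 9λ + 8 = 0.
Substitute λ = y + (tr M)/3 = y + 0.000000 to remove the quadratic term: y³ + p·y + q = 0 with p = s − (tr M)²/3 = -9.000000 and q = −2(tr M)³/27 + (tr M)·s/3 − det M = 8.000000.
Three real roots ⇒ use the trigonometric (Viète) form: r = 2√(−p/3) = 3.464102, φ = arccos(3q/(p·r)) = arccos(-0.769800) = 2.449325 rad.
y_k = r·cos(φ/3 − 2πk/3) for k = 0, 1, 2 gives y = 2.372281, 1.000000, -3.372281.
λ_k = y_k + 0.000000 gives λ = 2.3723, 1.0000, -3.3723 (check: the sum is 0.0000 = tr M).

Hence λ_max = 2.3723 and λ_min = -3.3723.


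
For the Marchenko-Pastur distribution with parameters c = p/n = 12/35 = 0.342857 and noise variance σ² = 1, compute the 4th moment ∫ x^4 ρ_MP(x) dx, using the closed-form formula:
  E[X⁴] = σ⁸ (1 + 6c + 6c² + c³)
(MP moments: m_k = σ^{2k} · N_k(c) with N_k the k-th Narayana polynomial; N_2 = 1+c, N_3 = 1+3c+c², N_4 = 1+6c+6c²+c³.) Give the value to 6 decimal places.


E[X⁴] = σ⁸ (1 + 6c + 6c² + c³) (fourth MP moment). With σ² = 1 (so σ⁸ = 1) and c = 12/35 = 0.342857: E[X⁴] = 1 · (1 + 6·0.342857 + 6·(0.342857)² + (0.342857)³) = 1 · 3.802752.

So E[X^4] = 3.802752.


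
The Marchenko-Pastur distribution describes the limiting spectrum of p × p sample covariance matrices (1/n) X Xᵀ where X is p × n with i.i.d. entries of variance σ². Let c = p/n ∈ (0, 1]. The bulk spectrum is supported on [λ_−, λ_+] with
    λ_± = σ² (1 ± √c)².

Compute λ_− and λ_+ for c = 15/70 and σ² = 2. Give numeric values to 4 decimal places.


c = 15/70 = 0.214286; √c = 0.462910.
λ_− = σ² (1 − √c)² = 2 · (1 − 0.462910)² = 2 · (0.537090)² = 0.576931.
λ_+ = σ² (1 + √c)² = 2 · (1 + 0.462910)² = 2 · (1.462910)² = 4.280212.

Rounded to 4 decimal places: λ_− ≈ 0.5769, λ_+ ≈ 4.2802.


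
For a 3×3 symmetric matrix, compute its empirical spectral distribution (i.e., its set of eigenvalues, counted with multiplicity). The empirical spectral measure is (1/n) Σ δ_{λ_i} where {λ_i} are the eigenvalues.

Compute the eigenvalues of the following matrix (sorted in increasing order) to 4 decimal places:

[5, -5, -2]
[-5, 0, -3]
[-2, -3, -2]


Since M is real symmetric, all three eigenvalues are real; they are the roots of det(λI − M) = λ³ − (tr M) λ² + s λ − det M, where s is the sum of the principal 2×2 minors.
tr M = 5 + 0 + (-2) = 3.
s = (5·0 − (-5)²) + (5·(-2) − (-2)²) + (0·(-2) − (-3)²) = -25 + (-14) + (-9) = -48.
det M (expand along row 1) = 5·(-9) − (-5)·4 + (-2)·15 = -55.
Characteristic polynomial: λ³ − 3λ² − 48λ + 55 = 0.
Substitute λ = y + (tr M)/3 = y + 1.000000 to remove the quadratic term: y³ + p·y + q = 0 with p = s − (tr M)²/3 = -51.000000 and q = −2(tr M)³/27 + (tr M)·s/3 − det M = 5.000000.
Three real roots ⇒ use the trigonometric (Viète) form: r = 2√(−p/3) = 8.246211, φ = arccos(3q/(p·r)) = arccos(-0.035667) = 1.606471 rad.
y_k = r·cos(φ/3 − 2πk/3) for k = 0, 1, 2 gives y = 7.091895, 0.098058, -7.189952.
λ_k = y_k + 1.000000 gives λ = 8.0919, 1.0981, -6.1900 (check: the sum is 3.0000 = tr M).

Eigenvalues sorted in increasing order: [-6.1900, 1.0981, 8.0919].


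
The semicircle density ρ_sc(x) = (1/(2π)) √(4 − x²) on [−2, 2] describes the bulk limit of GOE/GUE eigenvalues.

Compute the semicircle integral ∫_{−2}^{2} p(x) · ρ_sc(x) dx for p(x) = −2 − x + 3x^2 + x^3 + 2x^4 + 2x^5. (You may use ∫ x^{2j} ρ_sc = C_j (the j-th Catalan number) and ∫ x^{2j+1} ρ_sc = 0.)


Write p(x) = Σ a_i x^i, split into monomials and integrate each against ρ_sc separately.
Using ∫ x^{2j} ρ_sc = C_j = (1/(j+1)) C(2j, j) (Catalan numbers) and ∫ x^{2j+1} ρ_sc = 0 (odd monomials vanish by symmetry):
  i = 0 (even): a_0 · C_{0} = -2 · 1 = -2
  i = 1 (odd): ∫ x^1 ρ_sc = 0 (vanishes)
  i = 2 (even): a_2 · C_{1} = 3 · 1 = 3
  i = 3 (odd): ∫ x^3 ρ_sc = 0 (vanishes)
  i = 4 (even): a_4 · C_{2} = 2 · 2 = 4
  i = 5 (odd): ∫ x^5 ρ_sc = 0 (vanishes)

Summing the contributions: ∫_{−2}^{2} p(x) ρ_sc(x) dx = (-2) + 3 + 4 = 5.


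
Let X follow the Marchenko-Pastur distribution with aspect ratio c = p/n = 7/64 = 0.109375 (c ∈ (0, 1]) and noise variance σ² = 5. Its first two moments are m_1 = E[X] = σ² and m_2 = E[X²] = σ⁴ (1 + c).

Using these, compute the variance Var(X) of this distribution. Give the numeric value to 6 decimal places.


m_1 = E[X] = σ² = 5, so m_1² = 25.
m_2 = E[X²] = σ⁴ (1 + c) = 25 · (1 + 0.109375) = 25 · 1.109375 = 27.734375.
(Note m_2 − m_1² simplifies to c · σ⁴ = 0.109375 · 25.)

Var(X) = m_2 − m_1² = 27.734375 − 25 = 2.734375.


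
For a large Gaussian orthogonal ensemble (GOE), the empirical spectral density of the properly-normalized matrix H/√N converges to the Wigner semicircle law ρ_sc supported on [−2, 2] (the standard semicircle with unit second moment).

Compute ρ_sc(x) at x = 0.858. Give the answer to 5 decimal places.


ρ_sc(x) = (1/(2π)) √(4 − x²). With x = 0.858:
  4 − x² = 4 − (0.858)² = 4 − 0.736164 = 3.263836.
  √(4 − x²) = 1.806609.
  1/(2π) = 0.159155.
  ρ_sc(0.858) = 0.159155 · 1.806609 = 0.287531.

Rounded to 5 decimal places: ρ_sc(0.858) ≈ 0.28753.


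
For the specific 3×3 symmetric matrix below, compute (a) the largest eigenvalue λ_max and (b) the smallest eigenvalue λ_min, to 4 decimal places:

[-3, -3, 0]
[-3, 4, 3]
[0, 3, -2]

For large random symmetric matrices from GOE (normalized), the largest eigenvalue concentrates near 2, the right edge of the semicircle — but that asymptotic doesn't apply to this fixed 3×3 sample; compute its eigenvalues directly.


Since M is real symmetric, all three eigenvalues are real; they are the roots of det(λI − M) = λ³ − (tr M) λ² + s λ − det M, where s is the sum of the principal 2×2 minors.
tr M = -3 + 4 + (-2) = -1.
s = ((-3)·4 − (-3)²) + ((-3)·(-2) − 0²) + (4·(-2) − 3²) = -21 + 6 + (-17) = -32.
det M (expand along row 1) = (-3)·(-17) − (-3)·6 + 0·(-9) = 69.
Characteristic polynomial: λ³ + λ² − 32λ − 69 = 0.
Substitute λ = y + (tr M)/3 = y − 0.333333 to remove the quadratic term: y³ + p·y + q = 0 with p = s − (tr M)²/3 = -32.333333 and q = −2(tr M)³/27 + (tr M)·s/3 − det M = -58.259259.
Three real roots ⇒ use the trigonometric (Viète) form: r = 2√(−p/3) = 6.565905, φ = arccos(3q/(p·r)) = arccos(0.823268) = 0.603652 rad.
y_k = r·cos(φ/3 − 2πk/3) for k = 0, 1, 2 gives y = 6.433431, -2.080250, -4.353181.
λ_k = y_k − 0.333333 gives λ = 6.1001, -2.4136, -4.6865 (check: the sum is -1.0000 = tr M).

Hence λ_max = 6.1001 and λ_min = -4.6865.


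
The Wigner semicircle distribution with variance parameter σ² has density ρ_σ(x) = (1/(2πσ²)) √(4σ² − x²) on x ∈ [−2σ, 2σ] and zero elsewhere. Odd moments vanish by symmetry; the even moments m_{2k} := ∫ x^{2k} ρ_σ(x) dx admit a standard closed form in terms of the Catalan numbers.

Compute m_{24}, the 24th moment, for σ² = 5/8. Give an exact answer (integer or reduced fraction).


By the scaled semicircle moment identity, m_{2k} = σ^{2k} · C_k with k = 12.
C_12 = (1/(k+1)) · C(2k, k) = (1/13) · C(24, 12) = (1/13) · 2704156 = 208012.
σ^{2k} = (σ²)^k = (5/8)^12 = 244140625/68719476736.

Therefore m_{24} = σ^{24} · C_12 = (244140625/68719476736) · 208012 = 12696044921875/17179869184.


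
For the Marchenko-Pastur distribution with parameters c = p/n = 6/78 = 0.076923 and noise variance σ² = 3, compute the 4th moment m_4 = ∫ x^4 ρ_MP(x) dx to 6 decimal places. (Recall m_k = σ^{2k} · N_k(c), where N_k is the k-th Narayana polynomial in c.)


E[X⁴] = σ⁸ (1 + 6c + 6c² + c³) (fourth MP moment). With σ² = 3 (so σ⁸ = 81) and c = 6/78 = 0.076923: E[X⁴] = 81 · (1 + 6·0.076923 + 6·(0.076923)² + (0.076923)³) = 81 · 1.497497.

So E[X^4] = 121.297223.


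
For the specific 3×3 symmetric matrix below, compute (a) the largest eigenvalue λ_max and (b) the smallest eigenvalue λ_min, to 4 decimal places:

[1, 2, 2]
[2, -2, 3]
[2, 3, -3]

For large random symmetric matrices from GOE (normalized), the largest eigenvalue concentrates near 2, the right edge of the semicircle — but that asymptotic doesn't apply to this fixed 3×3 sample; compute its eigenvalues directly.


Since M is real symmetric, all three eigenvalues are real; they are the roots of det(λI − M) = λ³ − (tr M) λ² + s λ − det M, where s is the sum of the principal 2×2 minors.
tr M = 1 + (-2) + (-3) = -4.
s = (1·(-2) − 2²) + (1·(-3) − 2²) + ((-2)·(-3) − 3²) = -6 + (-7) + (-3) = -16.
det M (expand along row 1) = 1·(-3) − 2·(-12) + 2·10 = 41.
Characteristic polynomial: λ³ + 4λ² − 16λ − 41 = 0.
Substitute λ = y + (tr M)/3 = y − 1.333333 to remove the quadratic term: y³ + p·y + q = 0 with p = s − (tr M)²/3 = -21.333333 and q = −2(tr M)³/27 + (tr M)·s/3 − det M = -14.925926.
Three real roots ⇒ use the trigonometric (Viète) form: r = 2√(−p/3) = 5.333333, φ = arccos(3q/(p·r)) = arccos(0.393555) = 1.166301 rad.
y_k = r·cos(φ/3 − 2πk/3) for k = 0, 1, 2 gives y = 4.935345, -0.716926, -4.218419.
λ_k = y_k − 1.333333 gives λ = 3.6020, -2.0503, -5.5518 (check: the sum is -4.0000 = tr M).

Hence λ_max = 3.6020 and λ_min = -5.5518.


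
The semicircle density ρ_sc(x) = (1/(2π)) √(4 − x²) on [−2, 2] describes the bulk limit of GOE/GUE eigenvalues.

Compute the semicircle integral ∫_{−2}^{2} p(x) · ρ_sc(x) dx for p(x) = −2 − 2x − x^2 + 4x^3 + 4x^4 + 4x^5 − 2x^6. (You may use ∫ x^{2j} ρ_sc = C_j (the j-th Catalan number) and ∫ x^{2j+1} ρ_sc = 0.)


Write p(x) = Σ a_i x^i, split into monomials and integrate each against ρ_sc separately.
Using ∫ x^{2j} ρ_sc = C_j = (1/(j+1)) C(2j, j) (Catalan numbers) and ∫ x^{2j+1} ρ_sc = 0 (odd monomials vanish by symmetry):
  i = 0 (even): a_0 · C_{0} = -2 · 1 = -2
  i = 1 (odd): ∫ x^1 ρ_sc = 0 (vanishes)
  i = 2 (even): a_2 · C_{1} = -1 · 1 = -1
  i = 3 (odd): ∫ x^3 ρ_sc = 0 (vanishes)
  i = 4 (even): a_4 · C_{2} = 4 · 2 = 8
  i = 5 (odd): ∫ x^5 ρ_sc = 0 (vanishes)
  i = 6 (even): a_6 · C_{3} = -2 · 5 = -10

Summing the contributions: ∫_{−2}^{2} p(x) ρ_sc(x) dx = (-2) + (-1) + 8 + (-10) = -5.


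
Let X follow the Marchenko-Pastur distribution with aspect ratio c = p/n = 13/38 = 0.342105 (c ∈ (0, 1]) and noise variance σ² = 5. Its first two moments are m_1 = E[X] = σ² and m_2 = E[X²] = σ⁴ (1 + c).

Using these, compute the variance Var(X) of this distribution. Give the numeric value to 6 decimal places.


m_1 = E[X] = σ² = 5, so m_1² = 25.
m_2 = E[X²] = σ⁴ (1 + c) = 25 · (1 + 0.342105) = 25 · 1.342105 = 33.552632.
(Note m_2 − m_1² simplifies to c · σ⁴ = 0.342105 · 25.)

Var(X) = m_2 − m_1² = 33.552632 − 25 = 8.552632.


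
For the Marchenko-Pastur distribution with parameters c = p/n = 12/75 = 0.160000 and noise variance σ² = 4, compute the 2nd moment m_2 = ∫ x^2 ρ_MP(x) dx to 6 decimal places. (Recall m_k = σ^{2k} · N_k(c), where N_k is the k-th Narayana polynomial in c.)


E[X²] = σ⁴ (1 + c) (second MP moment). With σ² = 4 (so σ⁴ = 16) and c = 12/75 = 0.160000: E[X²] = 16 · (1 + 0.160000) = 16 · 1.160000.

So E[X^2] = 18.560000.


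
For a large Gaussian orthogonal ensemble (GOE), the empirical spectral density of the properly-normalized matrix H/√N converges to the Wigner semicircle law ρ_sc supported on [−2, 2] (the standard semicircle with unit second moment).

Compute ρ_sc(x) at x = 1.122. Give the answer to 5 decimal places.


ρ_sc(x) = (1/(2π)) √(4 − x²). With x = 1.122:
  4 − x² = 4 − (1.122)² = 4 − 1.258884 = 2.741116.
  √(4 − x²) = 1.655632.
  1/(2π) = 0.159155.
  ρ_sc(1.122) = 0.159155 · 1.655632 = 0.263502.

Rounded to 5 decimal places: ρ_sc(1.122) ≈ 0.26350.


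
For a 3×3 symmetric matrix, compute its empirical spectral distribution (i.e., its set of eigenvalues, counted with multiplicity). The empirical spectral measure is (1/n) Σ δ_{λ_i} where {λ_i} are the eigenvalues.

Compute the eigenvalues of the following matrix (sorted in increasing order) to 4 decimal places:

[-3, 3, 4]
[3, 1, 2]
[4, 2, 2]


Since M is real symmetric, all three eigenvalues are real; they are the roots of det(λI − M) = λ³ − (tr M) λ² + s λ − det M, where s is the sum of the principal 2×2 minors.
tr M = -3 + 1 + 2 = 0.
s = ((-3)·1 − 3²) + ((-3)·2 − 4²) + (1·2 − 2²) = -12 + (-22) + (-2) = -36.
det M (expand along row 1) = (-3)·(-2) − 3·(-2) + 4·2 = 20.
Characteristic polynomial: λ³ − 36λ − 20 = 0.
Substitute λ = y + (tr M)/3 = y + 0.000000 to remove the quadratic term: y³ + p·y + q = 0 with p = s − (tr M)²/3 = -36.000000 and q = −2(tr M)³/27 + (tr M)·s/3 − det M = -20.000000.
Three real roots ⇒ use the trigonometric (Viète) form: r = 2√(−p/3) = 6.928203, φ = arccos(3q/(p·r)) = arccos(0.240563) = 1.327851 rad.
y_k = r·cos(φ/3 − 2πk/3) for k = 0, 1, 2 gives y = 6.260559, -0.560445, -5.700114.
λ_k = y_k + 0.000000 gives λ = 6.2606, -0.5604, -5.7001 (check: the sum is 0.0000 = tr M).

Eigenvalues sorted in increasing order: [-5.7001, -0.5604, 6.2606].


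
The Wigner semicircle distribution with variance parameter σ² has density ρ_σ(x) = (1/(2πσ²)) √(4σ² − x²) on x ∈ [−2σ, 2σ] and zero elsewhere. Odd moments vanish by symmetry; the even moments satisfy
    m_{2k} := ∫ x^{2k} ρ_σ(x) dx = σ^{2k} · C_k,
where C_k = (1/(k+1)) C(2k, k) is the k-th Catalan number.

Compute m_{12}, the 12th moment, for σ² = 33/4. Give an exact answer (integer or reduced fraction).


By the scaled semicircle moment identity, m_{2k} = σ^{2k} · C_k with k = 6.
C_6 = (1/(k+1)) · C(2k, k) = (1/7) · C(12, 6) = (1/7) · 924 = 132.
σ^{2k} = (σ²)^k = (33/4)^6 = 1291467969/4096.

Therefore m_{12} = σ^{12} · C_6 = (1291467969/4096) · 132 = 42618442977/1024.


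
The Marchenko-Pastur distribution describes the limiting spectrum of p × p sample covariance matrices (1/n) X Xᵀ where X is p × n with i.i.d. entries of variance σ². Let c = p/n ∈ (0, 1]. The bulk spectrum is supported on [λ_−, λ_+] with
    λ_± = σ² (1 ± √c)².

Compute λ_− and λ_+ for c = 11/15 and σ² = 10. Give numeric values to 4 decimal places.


c = 11/15 = 0.733333; √c = 0.856349.
λ_− = σ² (1 − √c)² = 10 · (1 − 0.856349)² = 10 · (0.143651)² = 0.206357.
λ_+ = σ² (1 + √c)² = 10 · (1 + 0.856349)² = 10 · (1.856349)² = 34.460310.

Rounded to 4 decimal places: λ_− ≈ 0.2064, λ_+ ≈ 34.4603.


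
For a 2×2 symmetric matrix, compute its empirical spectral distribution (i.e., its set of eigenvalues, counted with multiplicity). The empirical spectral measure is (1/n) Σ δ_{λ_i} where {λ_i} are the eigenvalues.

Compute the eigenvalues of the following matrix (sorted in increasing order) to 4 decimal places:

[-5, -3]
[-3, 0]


Since M is real symmetric, both eigenvalues are real; they are the roots of det(λI − M) = λ² − (tr M) λ + det M.
tr M = -5 + 0 = -5.
det M = (-5)·0 − (-3)² = 0 − 9 = -9.
Characteristic polynomial: λ² + 5λ − 9 = 0.
Discriminant Δ = (tr M)² − 4·det M = 25 − (-36) = 61; √Δ = 7.810250.
λ = (tr M ± √Δ)/2 = (-5 ± 7.810250)/2, giving (tr M − √Δ)/2 = -6.4051 and (tr M + √Δ)/2 = 1.4051.

Eigenvalues sorted in increasing order: [-6.4051, 1.4051].


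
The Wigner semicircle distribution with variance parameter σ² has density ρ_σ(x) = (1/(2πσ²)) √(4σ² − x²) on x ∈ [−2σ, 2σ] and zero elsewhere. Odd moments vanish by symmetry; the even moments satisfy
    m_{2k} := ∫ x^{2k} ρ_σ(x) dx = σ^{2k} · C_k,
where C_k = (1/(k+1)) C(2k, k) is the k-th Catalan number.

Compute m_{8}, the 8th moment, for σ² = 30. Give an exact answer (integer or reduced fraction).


By the scaled semicircle moment identity, m_{2k} = σ^{2k} · C_k with k = 4.
C_4 = (1/(k+1)) · C(2k, k) = (1/5) · C(8, 4) = (1/5) · 70 = 14.
σ^{2k} = (σ²)^k = (30)^4 = 810000.

Therefore m_{8} = σ^{8} · C_4 = 810000 · 14 = 11340000.


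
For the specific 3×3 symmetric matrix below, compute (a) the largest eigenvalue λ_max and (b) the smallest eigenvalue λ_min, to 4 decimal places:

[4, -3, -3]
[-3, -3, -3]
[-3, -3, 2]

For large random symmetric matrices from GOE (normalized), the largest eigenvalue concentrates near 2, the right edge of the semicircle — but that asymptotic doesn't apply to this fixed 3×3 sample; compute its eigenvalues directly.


Since M is real symmetric, all three eigenvalues are real; they are the roots of det(λI − M) = λ³ − (tr M) λ² + s λ − det M, where s is the sum of the principal 2×2 minors.
tr M = 4 + (-3) + 2 = 3.
s = (4·(-3) − (-3)²) + (4·2 − (-3)²) + ((-3)·2 − (-3)²) = -21 + (-1) + (-15) = -37.
det M (expand along row 1) = 4·(-15) − (-3)·(-15) + (-3)·0 = -105.
Characteristic polynomial: λ³ − 3λ² − 37λ + 105 = 0.
Substitute λ = y + (tr M)/3 = y + 1.000000 to remove the quadratic term: y³ + p·y + q = 0 with p = s − (tr M)²/3 = -40.000000 and q = −2(tr M)³/27 + (tr M)·s/3 − det M = 66.000000.
Three real roots ⇒ use the trigonometric (Viète) form: r = 2√(−p/3) = 7.302967, φ = arccos(3q/(p·r)) = arccos(-0.677807) = 2.315572 rad.
y_k = r·cos(φ/3 − 2πk/3) for k = 0, 1, 2 gives y = 5.233427, 1.794457, -7.027885.
λ_k = y_k + 1.000000 gives λ = 6.2334, 2.7945, -6.0279 (check: the sum is 3.0000 = tr M).

Hence λ_max = 6.2334 and λ_min = -6.0279.
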